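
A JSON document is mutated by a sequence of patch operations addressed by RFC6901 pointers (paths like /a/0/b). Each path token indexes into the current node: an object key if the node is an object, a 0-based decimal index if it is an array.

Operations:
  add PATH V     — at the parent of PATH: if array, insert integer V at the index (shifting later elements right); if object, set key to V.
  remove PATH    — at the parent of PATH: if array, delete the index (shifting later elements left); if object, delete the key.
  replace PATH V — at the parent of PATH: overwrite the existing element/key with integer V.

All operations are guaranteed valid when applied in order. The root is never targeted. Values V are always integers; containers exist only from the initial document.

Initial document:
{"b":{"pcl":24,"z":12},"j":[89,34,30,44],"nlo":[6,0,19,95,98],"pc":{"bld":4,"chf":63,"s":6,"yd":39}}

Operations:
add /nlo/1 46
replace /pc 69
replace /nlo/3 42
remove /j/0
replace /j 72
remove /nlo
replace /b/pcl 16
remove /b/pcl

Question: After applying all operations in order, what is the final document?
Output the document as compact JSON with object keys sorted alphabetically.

After op 1 (add /nlo/1 46): {"b":{"pcl":24,"z":12},"j":[89,34,30,44],"nlo":[6,46,0,19,95,98],"pc":{"bld":4,"chf":63,"s":6,"yd":39}}
After op 2 (replace /pc 69): {"b":{"pcl":24,"z":12},"j":[89,34,30,44],"nlo":[6,46,0,19,95,98],"pc":69}
After op 3 (replace /nlo/3 42): {"b":{"pcl":24,"z":12},"j":[89,34,30,44],"nlo":[6,46,0,42,95,98],"pc":69}
After op 4 (remove /j/0): {"b":{"pcl":24,"z":12},"j":[34,30,44],"nlo":[6,46,0,42,95,98],"pc":69}
After op 5 (replace /j 72): {"b":{"pcl":24,"z":12},"j":72,"nlo":[6,46,0,42,95,98],"pc":69}
After op 6 (remove /nlo): {"b":{"pcl":24,"z":12},"j":72,"pc":69}
After op 7 (replace /b/pcl 16): {"b":{"pcl":16,"z":12},"j":72,"pc":69}
After op 8 (remove /b/pcl): {"b":{"z":12},"j":72,"pc":69}

Answer: {"b":{"z":12},"j":72,"pc":69}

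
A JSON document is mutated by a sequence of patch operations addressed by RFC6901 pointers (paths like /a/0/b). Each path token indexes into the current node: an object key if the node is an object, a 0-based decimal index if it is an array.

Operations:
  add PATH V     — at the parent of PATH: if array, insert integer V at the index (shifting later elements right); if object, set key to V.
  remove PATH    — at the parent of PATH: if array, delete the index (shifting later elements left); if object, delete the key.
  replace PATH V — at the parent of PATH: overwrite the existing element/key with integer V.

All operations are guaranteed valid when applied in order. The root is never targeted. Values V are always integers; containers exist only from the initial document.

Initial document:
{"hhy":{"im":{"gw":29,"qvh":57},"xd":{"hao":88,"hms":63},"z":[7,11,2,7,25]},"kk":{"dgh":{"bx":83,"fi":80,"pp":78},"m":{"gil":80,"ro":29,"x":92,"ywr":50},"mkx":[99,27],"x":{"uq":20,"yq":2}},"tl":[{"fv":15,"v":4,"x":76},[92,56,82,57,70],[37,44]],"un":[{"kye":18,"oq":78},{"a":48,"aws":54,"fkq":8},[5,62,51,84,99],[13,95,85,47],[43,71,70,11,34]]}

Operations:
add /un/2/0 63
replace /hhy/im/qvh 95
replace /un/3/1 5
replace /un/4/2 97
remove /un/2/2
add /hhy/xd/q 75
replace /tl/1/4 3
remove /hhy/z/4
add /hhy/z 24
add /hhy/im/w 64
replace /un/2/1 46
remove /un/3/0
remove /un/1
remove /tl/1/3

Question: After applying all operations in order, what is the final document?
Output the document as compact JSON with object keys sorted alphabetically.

After op 1 (add /un/2/0 63): {"hhy":{"im":{"gw":29,"qvh":57},"xd":{"hao":88,"hms":63},"z":[7,11,2,7,25]},"kk":{"dgh":{"bx":83,"fi":80,"pp":78},"m":{"gil":80,"ro":29,"x":92,"ywr":50},"mkx":[99,27],"x":{"uq":20,"yq":2}},"tl":[{"fv":15,"v":4,"x":76},[92,56,82,57,70],[37,44]],"un":[{"kye":18,"oq":78},{"a":48,"aws":54,"fkq":8},[63,5,62,51,84,99],[13,95,85,47],[43,71,70,11,34]]}
After op 2 (replace /hhy/im/qvh 95): {"hhy":{"im":{"gw":29,"qvh":95},"xd":{"hao":88,"hms":63},"z":[7,11,2,7,25]},"kk":{"dgh":{"bx":83,"fi":80,"pp":78},"m":{"gil":80,"ro":29,"x":92,"ywr":50},"mkx":[99,27],"x":{"uq":20,"yq":2}},"tl":[{"fv":15,"v":4,"x":76},[92,56,82,57,70],[37,44]],"un":[{"kye":18,"oq":78},{"a":48,"aws":54,"fkq":8},[63,5,62,51,84,99],[13,95,85,47],[43,71,70,11,34]]}
After op 3 (replace /un/3/1 5): {"hhy":{"im":{"gw":29,"qvh":95},"xd":{"hao":88,"hms":63},"z":[7,11,2,7,25]},"kk":{"dgh":{"bx":83,"fi":80,"pp":78},"m":{"gil":80,"ro":29,"x":92,"ywr":50},"mkx":[99,27],"x":{"uq":20,"yq":2}},"tl":[{"fv":15,"v":4,"x":76},[92,56,82,57,70],[37,44]],"un":[{"kye":18,"oq":78},{"a":48,"aws":54,"fkq":8},[63,5,62,51,84,99],[13,5,85,47],[43,71,70,11,34]]}
After op 4 (replace /un/4/2 97): {"hhy":{"im":{"gw":29,"qvh":95},"xd":{"hao":88,"hms":63},"z":[7,11,2,7,25]},"kk":{"dgh":{"bx":83,"fi":80,"pp":78},"m":{"gil":80,"ro":29,"x":92,"ywr":50},"mkx":[99,27],"x":{"uq":20,"yq":2}},"tl":[{"fv":15,"v":4,"x":76},[92,56,82,57,70],[37,44]],"un":[{"kye":18,"oq":78},{"a":48,"aws":54,"fkq":8},[63,5,62,51,84,99],[13,5,85,47],[43,71,97,11,34]]}
After op 5 (remove /un/2/2): {"hhy":{"im":{"gw":29,"qvh":95},"xd":{"hao":88,"hms":63},"z":[7,11,2,7,25]},"kk":{"dgh":{"bx":83,"fi":80,"pp":78},"m":{"gil":80,"ro":29,"x":92,"ywr":50},"mkx":[99,27],"x":{"uq":20,"yq":2}},"tl":[{"fv":15,"v":4,"x":76},[92,56,82,57,70],[37,44]],"un":[{"kye":18,"oq":78},{"a":48,"aws":54,"fkq":8},[63,5,51,84,99],[13,5,85,47],[43,71,97,11,34]]}
After op 6 (add /hhy/xd/q 75): {"hhy":{"im":{"gw":29,"qvh":95},"xd":{"hao":88,"hms":63,"q":75},"z":[7,11,2,7,25]},"kk":{"dgh":{"bx":83,"fi":80,"pp":78},"m":{"gil":80,"ro":29,"x":92,"ywr":50},"mkx":[99,27],"x":{"uq":20,"yq":2}},"tl":[{"fv":15,"v":4,"x":76},[92,56,82,57,70],[37,44]],"un":[{"kye":18,"oq":78},{"a":48,"aws":54,"fkq":8},[63,5,51,84,99],[13,5,85,47],[43,71,97,11,34]]}
After op 7 (replace /tl/1/4 3): {"hhy":{"im":{"gw":29,"qvh":95},"xd":{"hao":88,"hms":63,"q":75},"z":[7,11,2,7,25]},"kk":{"dgh":{"bx":83,"fi":80,"pp":78},"m":{"gil":80,"ro":29,"x":92,"ywr":50},"mkx":[99,27],"x":{"uq":20,"yq":2}},"tl":[{"fv":15,"v":4,"x":76},[92,56,82,57,3],[37,44]],"un":[{"kye":18,"oq":78},{"a":48,"aws":54,"fkq":8},[63,5,51,84,99],[13,5,85,47],[43,71,97,11,34]]}
After op 8 (remove /hhy/z/4): {"hhy":{"im":{"gw":29,"qvh":95},"xd":{"hao":88,"hms":63,"q":75},"z":[7,11,2,7]},"kk":{"dgh":{"bx":83,"fi":80,"pp":78},"m":{"gil":80,"ro":29,"x":92,"ywr":50},"mkx":[99,27],"x":{"uq":20,"yq":2}},"tl":[{"fv":15,"v":4,"x":76},[92,56,82,57,3],[37,44]],"un":[{"kye":18,"oq":78},{"a":48,"aws":54,"fkq":8},[63,5,51,84,99],[13,5,85,47],[43,71,97,11,34]]}
After op 9 (add /hhy/z 24): {"hhy":{"im":{"gw":29,"qvh":95},"xd":{"hao":88,"hms":63,"q":75},"z":24},"kk":{"dgh":{"bx":83,"fi":80,"pp":78},"m":{"gil":80,"ro":29,"x":92,"ywr":50},"mkx":[99,27],"x":{"uq":20,"yq":2}},"tl":[{"fv":15,"v":4,"x":76},[92,56,82,57,3],[37,44]],"un":[{"kye":18,"oq":78},{"a":48,"aws":54,"fkq":8},[63,5,51,84,99],[13,5,85,47],[43,71,97,11,34]]}
After op 10 (add /hhy/im/w 64): {"hhy":{"im":{"gw":29,"qvh":95,"w":64},"xd":{"hao":88,"hms":63,"q":75},"z":24},"kk":{"dgh":{"bx":83,"fi":80,"pp":78},"m":{"gil":80,"ro":29,"x":92,"ywr":50},"mkx":[99,27],"x":{"uq":20,"yq":2}},"tl":[{"fv":15,"v":4,"x":76},[92,56,82,57,3],[37,44]],"un":[{"kye":18,"oq":78},{"a":48,"aws":54,"fkq":8},[63,5,51,84,99],[13,5,85,47],[43,71,97,11,34]]}
After op 11 (replace /un/2/1 46): {"hhy":{"im":{"gw":29,"qvh":95,"w":64},"xd":{"hao":88,"hms":63,"q":75},"z":24},"kk":{"dgh":{"bx":83,"fi":80,"pp":78},"m":{"gil":80,"ro":29,"x":92,"ywr":50},"mkx":[99,27],"x":{"uq":20,"yq":2}},"tl":[{"fv":15,"v":4,"x":76},[92,56,82,57,3],[37,44]],"un":[{"kye":18,"oq":78},{"a":48,"aws":54,"fkq":8},[63,46,51,84,99],[13,5,85,47],[43,71,97,11,34]]}
After op 12 (remove /un/3/0): {"hhy":{"im":{"gw":29,"qvh":95,"w":64},"xd":{"hao":88,"hms":63,"q":75},"z":24},"kk":{"dgh":{"bx":83,"fi":80,"pp":78},"m":{"gil":80,"ro":29,"x":92,"ywr":50},"mkx":[99,27],"x":{"uq":20,"yq":2}},"tl":[{"fv":15,"v":4,"x":76},[92,56,82,57,3],[37,44]],"un":[{"kye":18,"oq":78},{"a":48,"aws":54,"fkq":8},[63,46,51,84,99],[5,85,47],[43,71,97,11,34]]}
After op 13 (remove /un/1): {"hhy":{"im":{"gw":29,"qvh":95,"w":64},"xd":{"hao":88,"hms":63,"q":75},"z":24},"kk":{"dgh":{"bx":83,"fi":80,"pp":78},"m":{"gil":80,"ro":29,"x":92,"ywr":50},"mkx":[99,27],"x":{"uq":20,"yq":2}},"tl":[{"fv":15,"v":4,"x":76},[92,56,82,57,3],[37,44]],"un":[{"kye":18,"oq":78},[63,46,51,84,99],[5,85,47],[43,71,97,11,34]]}
After op 14 (remove /tl/1/3): {"hhy":{"im":{"gw":29,"qvh":95,"w":64},"xd":{"hao":88,"hms":63,"q":75},"z":24},"kk":{"dgh":{"bx":83,"fi":80,"pp":78},"m":{"gil":80,"ro":29,"x":92,"ywr":50},"mkx":[99,27],"x":{"uq":20,"yq":2}},"tl":[{"fv":15,"v":4,"x":76},[92,56,82,3],[37,44]],"un":[{"kye":18,"oq":78},[63,46,51,84,99],[5,85,47],[43,71,97,11,34]]}

Answer: {"hhy":{"im":{"gw":29,"qvh":95,"w":64},"xd":{"hao":88,"hms":63,"q":75},"z":24},"kk":{"dgh":{"bx":83,"fi":80,"pp":78},"m":{"gil":80,"ro":29,"x":92,"ywr":50},"mkx":[99,27],"x":{"uq":20,"yq":2}},"tl":[{"fv":15,"v":4,"x":76},[92,56,82,3],[37,44]],"un":[{"kye":18,"oq":78},[63,46,51,84,99],[5,85,47],[43,71,97,11,34]]}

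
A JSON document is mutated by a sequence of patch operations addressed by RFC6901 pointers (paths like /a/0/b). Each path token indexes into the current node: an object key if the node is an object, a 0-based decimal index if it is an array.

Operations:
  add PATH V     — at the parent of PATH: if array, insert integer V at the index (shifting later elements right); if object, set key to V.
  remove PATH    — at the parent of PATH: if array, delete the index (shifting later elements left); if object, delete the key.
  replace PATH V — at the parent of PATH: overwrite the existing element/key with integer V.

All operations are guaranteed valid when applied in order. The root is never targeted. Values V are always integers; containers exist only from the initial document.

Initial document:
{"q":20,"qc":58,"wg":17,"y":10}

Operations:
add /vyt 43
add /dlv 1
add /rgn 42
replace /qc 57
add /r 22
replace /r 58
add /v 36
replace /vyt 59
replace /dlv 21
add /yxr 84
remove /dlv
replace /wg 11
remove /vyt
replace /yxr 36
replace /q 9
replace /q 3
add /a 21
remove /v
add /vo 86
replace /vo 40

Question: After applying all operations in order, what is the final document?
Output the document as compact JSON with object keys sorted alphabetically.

Answer: {"a":21,"q":3,"qc":57,"r":58,"rgn":42,"vo":40,"wg":11,"y":10,"yxr":36}

Derivation:
After op 1 (add /vyt 43): {"q":20,"qc":58,"vyt":43,"wg":17,"y":10}
After op 2 (add /dlv 1): {"dlv":1,"q":20,"qc":58,"vyt":43,"wg":17,"y":10}
After op 3 (add /rgn 42): {"dlv":1,"q":20,"qc":58,"rgn":42,"vyt":43,"wg":17,"y":10}
After op 4 (replace /qc 57): {"dlv":1,"q":20,"qc":57,"rgn":42,"vyt":43,"wg":17,"y":10}
After op 5 (add /r 22): {"dlv":1,"q":20,"qc":57,"r":22,"rgn":42,"vyt":43,"wg":17,"y":10}
After op 6 (replace /r 58): {"dlv":1,"q":20,"qc":57,"r":58,"rgn":42,"vyt":43,"wg":17,"y":10}
After op 7 (add /v 36): {"dlv":1,"q":20,"qc":57,"r":58,"rgn":42,"v":36,"vyt":43,"wg":17,"y":10}
After op 8 (replace /vyt 59): {"dlv":1,"q":20,"qc":57,"r":58,"rgn":42,"v":36,"vyt":59,"wg":17,"y":10}
After op 9 (replace /dlv 21): {"dlv":21,"q":20,"qc":57,"r":58,"rgn":42,"v":36,"vyt":59,"wg":17,"y":10}
After op 10 (add /yxr 84): {"dlv":21,"q":20,"qc":57,"r":58,"rgn":42,"v":36,"vyt":59,"wg":17,"y":10,"yxr":84}
After op 11 (remove /dlv): {"q":20,"qc":57,"r":58,"rgn":42,"v":36,"vyt":59,"wg":17,"y":10,"yxr":84}
After op 12 (replace /wg 11): {"q":20,"qc":57,"r":58,"rgn":42,"v":36,"vyt":59,"wg":11,"y":10,"yxr":84}
After op 13 (remove /vyt): {"q":20,"qc":57,"r":58,"rgn":42,"v":36,"wg":11,"y":10,"yxr":84}
After op 14 (replace /yxr 36): {"q":20,"qc":57,"r":58,"rgn":42,"v":36,"wg":11,"y":10,"yxr":36}
After op 15 (replace /q 9): {"q":9,"qc":57,"r":58,"rgn":42,"v":36,"wg":11,"y":10,"yxr":36}
After op 16 (replace /q 3): {"q":3,"qc":57,"r":58,"rgn":42,"v":36,"wg":11,"y":10,"yxr":36}
After op 17 (add /a 21): {"a":21,"q":3,"qc":57,"r":58,"rgn":42,"v":36,"wg":11,"y":10,"yxr":36}
After op 18 (remove /v): {"a":21,"q":3,"qc":57,"r":58,"rgn":42,"wg":11,"y":10,"yxr":36}
After op 19 (add /vo 86): {"a":21,"q":3,"qc":57,"r":58,"rgn":42,"vo":86,"wg":11,"y":10,"yxr":36}
After op 20 (replace /vo 40): {"a":21,"q":3,"qc":57,"r":58,"rgn":42,"vo":40,"wg":11,"y":10,"yxr":36}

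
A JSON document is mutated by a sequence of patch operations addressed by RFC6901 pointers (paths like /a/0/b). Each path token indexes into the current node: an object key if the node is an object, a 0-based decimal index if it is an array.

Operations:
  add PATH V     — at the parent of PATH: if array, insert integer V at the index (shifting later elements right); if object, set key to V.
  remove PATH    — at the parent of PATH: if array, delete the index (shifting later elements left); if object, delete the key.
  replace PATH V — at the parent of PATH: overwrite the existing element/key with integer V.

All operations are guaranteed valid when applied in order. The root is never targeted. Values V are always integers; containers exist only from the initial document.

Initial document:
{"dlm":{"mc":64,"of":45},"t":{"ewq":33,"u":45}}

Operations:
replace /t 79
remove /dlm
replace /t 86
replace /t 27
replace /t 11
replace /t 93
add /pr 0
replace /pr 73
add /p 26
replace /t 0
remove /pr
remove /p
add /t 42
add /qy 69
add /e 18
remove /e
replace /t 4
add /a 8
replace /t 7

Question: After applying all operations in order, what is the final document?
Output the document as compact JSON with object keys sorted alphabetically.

After op 1 (replace /t 79): {"dlm":{"mc":64,"of":45},"t":79}
After op 2 (remove /dlm): {"t":79}
After op 3 (replace /t 86): {"t":86}
After op 4 (replace /t 27): {"t":27}
After op 5 (replace /t 11): {"t":11}
After op 6 (replace /t 93): {"t":93}
After op 7 (add /pr 0): {"pr":0,"t":93}
After op 8 (replace /pr 73): {"pr":73,"t":93}
After op 9 (add /p 26): {"p":26,"pr":73,"t":93}
After op 10 (replace /t 0): {"p":26,"pr":73,"t":0}
After op 11 (remove /pr): {"p":26,"t":0}
After op 12 (remove /p): {"t":0}
After op 13 (add /t 42): {"t":42}
After op 14 (add /qy 69): {"qy":69,"t":42}
After op 15 (add /e 18): {"e":18,"qy":69,"t":42}
After op 16 (remove /e): {"qy":69,"t":42}
After op 17 (replace /t 4): {"qy":69,"t":4}
After op 18 (add /a 8): {"a":8,"qy":69,"t":4}
After op 19 (replace /t 7): {"a":8,"qy":69,"t":7}

Answer: {"a":8,"qy":69,"t":7}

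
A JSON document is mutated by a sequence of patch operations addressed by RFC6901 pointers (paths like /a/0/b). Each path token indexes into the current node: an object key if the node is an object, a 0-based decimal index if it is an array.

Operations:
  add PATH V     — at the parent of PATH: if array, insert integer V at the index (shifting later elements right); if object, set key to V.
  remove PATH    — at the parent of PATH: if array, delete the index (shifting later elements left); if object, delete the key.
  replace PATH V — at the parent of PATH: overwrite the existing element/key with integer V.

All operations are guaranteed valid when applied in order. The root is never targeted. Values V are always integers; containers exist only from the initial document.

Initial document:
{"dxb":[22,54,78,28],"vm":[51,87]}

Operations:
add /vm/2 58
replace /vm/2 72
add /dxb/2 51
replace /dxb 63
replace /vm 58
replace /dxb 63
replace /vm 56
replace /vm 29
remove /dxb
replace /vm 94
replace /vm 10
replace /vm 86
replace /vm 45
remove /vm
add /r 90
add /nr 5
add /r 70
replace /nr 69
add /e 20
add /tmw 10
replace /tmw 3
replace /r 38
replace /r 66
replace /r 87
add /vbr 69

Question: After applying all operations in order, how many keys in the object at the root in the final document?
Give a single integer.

Answer: 5

Derivation:
After op 1 (add /vm/2 58): {"dxb":[22,54,78,28],"vm":[51,87,58]}
After op 2 (replace /vm/2 72): {"dxb":[22,54,78,28],"vm":[51,87,72]}
After op 3 (add /dxb/2 51): {"dxb":[22,54,51,78,28],"vm":[51,87,72]}
After op 4 (replace /dxb 63): {"dxb":63,"vm":[51,87,72]}
After op 5 (replace /vm 58): {"dxb":63,"vm":58}
After op 6 (replace /dxb 63): {"dxb":63,"vm":58}
After op 7 (replace /vm 56): {"dxb":63,"vm":56}
After op 8 (replace /vm 29): {"dxb":63,"vm":29}
After op 9 (remove /dxb): {"vm":29}
After op 10 (replace /vm 94): {"vm":94}
After op 11 (replace /vm 10): {"vm":10}
After op 12 (replace /vm 86): {"vm":86}
After op 13 (replace /vm 45): {"vm":45}
After op 14 (remove /vm): {}
After op 15 (add /r 90): {"r":90}
After op 16 (add /nr 5): {"nr":5,"r":90}
After op 17 (add /r 70): {"nr":5,"r":70}
After op 18 (replace /nr 69): {"nr":69,"r":70}
After op 19 (add /e 20): {"e":20,"nr":69,"r":70}
After op 20 (add /tmw 10): {"e":20,"nr":69,"r":70,"tmw":10}
After op 21 (replace /tmw 3): {"e":20,"nr":69,"r":70,"tmw":3}
After op 22 (replace /r 38): {"e":20,"nr":69,"r":38,"tmw":3}
After op 23 (replace /r 66): {"e":20,"nr":69,"r":66,"tmw":3}
After op 24 (replace /r 87): {"e":20,"nr":69,"r":87,"tmw":3}
After op 25 (add /vbr 69): {"e":20,"nr":69,"r":87,"tmw":3,"vbr":69}
Size at the root: 5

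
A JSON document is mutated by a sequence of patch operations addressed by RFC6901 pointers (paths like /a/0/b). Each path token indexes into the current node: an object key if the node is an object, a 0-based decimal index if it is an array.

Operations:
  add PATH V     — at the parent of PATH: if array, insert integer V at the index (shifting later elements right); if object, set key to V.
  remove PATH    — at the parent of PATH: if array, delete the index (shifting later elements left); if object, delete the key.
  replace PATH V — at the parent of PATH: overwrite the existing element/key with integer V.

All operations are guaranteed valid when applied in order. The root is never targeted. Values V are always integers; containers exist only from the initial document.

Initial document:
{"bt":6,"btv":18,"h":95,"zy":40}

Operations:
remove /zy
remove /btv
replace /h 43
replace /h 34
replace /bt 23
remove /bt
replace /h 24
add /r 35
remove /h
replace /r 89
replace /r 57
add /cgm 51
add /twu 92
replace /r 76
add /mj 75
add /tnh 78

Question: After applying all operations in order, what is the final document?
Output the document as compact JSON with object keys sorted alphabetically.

Answer: {"cgm":51,"mj":75,"r":76,"tnh":78,"twu":92}

Derivation:
After op 1 (remove /zy): {"bt":6,"btv":18,"h":95}
After op 2 (remove /btv): {"bt":6,"h":95}
After op 3 (replace /h 43): {"bt":6,"h":43}
After op 4 (replace /h 34): {"bt":6,"h":34}
After op 5 (replace /bt 23): {"bt":23,"h":34}
After op 6 (remove /bt): {"h":34}
After op 7 (replace /h 24): {"h":24}
After op 8 (add /r 35): {"h":24,"r":35}
After op 9 (remove /h): {"r":35}
After op 10 (replace /r 89): {"r":89}
After op 11 (replace /r 57): {"r":57}
After op 12 (add /cgm 51): {"cgm":51,"r":57}
After op 13 (add /twu 92): {"cgm":51,"r":57,"twu":92}
After op 14 (replace /r 76): {"cgm":51,"r":76,"twu":92}
After op 15 (add /mj 75): {"cgm":51,"mj":75,"r":76,"twu":92}
After op 16 (add /tnh 78): {"cgm":51,"mj":75,"r":76,"tnh":78,"twu":92}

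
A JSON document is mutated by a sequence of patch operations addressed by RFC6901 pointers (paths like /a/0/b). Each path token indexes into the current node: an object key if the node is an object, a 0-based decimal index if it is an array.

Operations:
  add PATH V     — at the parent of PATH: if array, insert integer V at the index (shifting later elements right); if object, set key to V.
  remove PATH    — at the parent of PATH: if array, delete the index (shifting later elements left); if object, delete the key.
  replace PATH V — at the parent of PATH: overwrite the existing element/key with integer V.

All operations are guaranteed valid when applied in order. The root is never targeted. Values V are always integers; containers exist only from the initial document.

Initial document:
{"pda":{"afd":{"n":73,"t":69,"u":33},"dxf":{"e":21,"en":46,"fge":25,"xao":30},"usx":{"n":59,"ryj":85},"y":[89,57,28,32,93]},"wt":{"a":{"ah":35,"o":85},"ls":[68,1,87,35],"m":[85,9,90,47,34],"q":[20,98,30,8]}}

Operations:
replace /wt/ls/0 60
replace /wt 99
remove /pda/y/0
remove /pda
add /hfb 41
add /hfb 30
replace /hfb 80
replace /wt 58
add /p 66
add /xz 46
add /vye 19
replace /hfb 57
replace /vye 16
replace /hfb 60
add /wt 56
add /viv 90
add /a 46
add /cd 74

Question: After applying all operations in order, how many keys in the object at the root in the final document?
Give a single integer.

After op 1 (replace /wt/ls/0 60): {"pda":{"afd":{"n":73,"t":69,"u":33},"dxf":{"e":21,"en":46,"fge":25,"xao":30},"usx":{"n":59,"ryj":85},"y":[89,57,28,32,93]},"wt":{"a":{"ah":35,"o":85},"ls":[60,1,87,35],"m":[85,9,90,47,34],"q":[20,98,30,8]}}
After op 2 (replace /wt 99): {"pda":{"afd":{"n":73,"t":69,"u":33},"dxf":{"e":21,"en":46,"fge":25,"xao":30},"usx":{"n":59,"ryj":85},"y":[89,57,28,32,93]},"wt":99}
After op 3 (remove /pda/y/0): {"pda":{"afd":{"n":73,"t":69,"u":33},"dxf":{"e":21,"en":46,"fge":25,"xao":30},"usx":{"n":59,"ryj":85},"y":[57,28,32,93]},"wt":99}
After op 4 (remove /pda): {"wt":99}
After op 5 (add /hfb 41): {"hfb":41,"wt":99}
After op 6 (add /hfb 30): {"hfb":30,"wt":99}
After op 7 (replace /hfb 80): {"hfb":80,"wt":99}
After op 8 (replace /wt 58): {"hfb":80,"wt":58}
After op 9 (add /p 66): {"hfb":80,"p":66,"wt":58}
After op 10 (add /xz 46): {"hfb":80,"p":66,"wt":58,"xz":46}
After op 11 (add /vye 19): {"hfb":80,"p":66,"vye":19,"wt":58,"xz":46}
After op 12 (replace /hfb 57): {"hfb":57,"p":66,"vye":19,"wt":58,"xz":46}
After op 13 (replace /vye 16): {"hfb":57,"p":66,"vye":16,"wt":58,"xz":46}
After op 14 (replace /hfb 60): {"hfb":60,"p":66,"vye":16,"wt":58,"xz":46}
After op 15 (add /wt 56): {"hfb":60,"p":66,"vye":16,"wt":56,"xz":46}
After op 16 (add /viv 90): {"hfb":60,"p":66,"viv":90,"vye":16,"wt":56,"xz":46}
After op 17 (add /a 46): {"a":46,"hfb":60,"p":66,"viv":90,"vye":16,"wt":56,"xz":46}
After op 18 (add /cd 74): {"a":46,"cd":74,"hfb":60,"p":66,"viv":90,"vye":16,"wt":56,"xz":46}
Size at the root: 8

Answer: 8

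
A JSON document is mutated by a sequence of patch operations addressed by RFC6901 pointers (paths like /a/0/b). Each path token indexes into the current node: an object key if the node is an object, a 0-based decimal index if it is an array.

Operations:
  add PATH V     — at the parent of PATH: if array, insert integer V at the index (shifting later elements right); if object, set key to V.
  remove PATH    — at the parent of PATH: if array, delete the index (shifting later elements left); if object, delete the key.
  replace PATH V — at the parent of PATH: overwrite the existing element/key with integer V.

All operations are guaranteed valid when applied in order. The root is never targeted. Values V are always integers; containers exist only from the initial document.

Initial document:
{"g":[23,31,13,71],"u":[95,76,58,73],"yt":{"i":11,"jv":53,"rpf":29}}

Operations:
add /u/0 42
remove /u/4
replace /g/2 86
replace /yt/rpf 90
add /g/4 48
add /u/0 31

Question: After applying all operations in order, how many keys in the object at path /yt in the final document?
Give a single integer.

After op 1 (add /u/0 42): {"g":[23,31,13,71],"u":[42,95,76,58,73],"yt":{"i":11,"jv":53,"rpf":29}}
After op 2 (remove /u/4): {"g":[23,31,13,71],"u":[42,95,76,58],"yt":{"i":11,"jv":53,"rpf":29}}
After op 3 (replace /g/2 86): {"g":[23,31,86,71],"u":[42,95,76,58],"yt":{"i":11,"jv":53,"rpf":29}}
After op 4 (replace /yt/rpf 90): {"g":[23,31,86,71],"u":[42,95,76,58],"yt":{"i":11,"jv":53,"rpf":90}}
After op 5 (add /g/4 48): {"g":[23,31,86,71,48],"u":[42,95,76,58],"yt":{"i":11,"jv":53,"rpf":90}}
After op 6 (add /u/0 31): {"g":[23,31,86,71,48],"u":[31,42,95,76,58],"yt":{"i":11,"jv":53,"rpf":90}}
Size at path /yt: 3

Answer: 3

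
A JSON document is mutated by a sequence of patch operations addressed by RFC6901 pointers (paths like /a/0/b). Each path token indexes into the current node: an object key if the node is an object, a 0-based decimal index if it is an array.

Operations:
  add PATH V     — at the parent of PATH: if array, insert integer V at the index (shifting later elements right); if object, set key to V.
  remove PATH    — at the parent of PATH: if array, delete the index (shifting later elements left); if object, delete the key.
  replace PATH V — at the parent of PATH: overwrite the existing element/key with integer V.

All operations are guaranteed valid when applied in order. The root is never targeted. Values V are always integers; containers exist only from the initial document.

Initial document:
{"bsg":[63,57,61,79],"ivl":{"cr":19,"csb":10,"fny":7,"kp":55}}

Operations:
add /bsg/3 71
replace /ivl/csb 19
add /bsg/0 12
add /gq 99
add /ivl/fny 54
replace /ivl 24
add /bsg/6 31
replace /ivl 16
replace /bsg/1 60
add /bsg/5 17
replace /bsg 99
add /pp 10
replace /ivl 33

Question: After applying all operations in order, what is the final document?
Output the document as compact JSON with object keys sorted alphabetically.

Answer: {"bsg":99,"gq":99,"ivl":33,"pp":10}

Derivation:
After op 1 (add /bsg/3 71): {"bsg":[63,57,61,71,79],"ivl":{"cr":19,"csb":10,"fny":7,"kp":55}}
After op 2 (replace /ivl/csb 19): {"bsg":[63,57,61,71,79],"ivl":{"cr":19,"csb":19,"fny":7,"kp":55}}
After op 3 (add /bsg/0 12): {"bsg":[12,63,57,61,71,79],"ivl":{"cr":19,"csb":19,"fny":7,"kp":55}}
After op 4 (add /gq 99): {"bsg":[12,63,57,61,71,79],"gq":99,"ivl":{"cr":19,"csb":19,"fny":7,"kp":55}}
After op 5 (add /ivl/fny 54): {"bsg":[12,63,57,61,71,79],"gq":99,"ivl":{"cr":19,"csb":19,"fny":54,"kp":55}}
After op 6 (replace /ivl 24): {"bsg":[12,63,57,61,71,79],"gq":99,"ivl":24}
After op 7 (add /bsg/6 31): {"bsg":[12,63,57,61,71,79,31],"gq":99,"ivl":24}
After op 8 (replace /ivl 16): {"bsg":[12,63,57,61,71,79,31],"gq":99,"ivl":16}
After op 9 (replace /bsg/1 60): {"bsg":[12,60,57,61,71,79,31],"gq":99,"ivl":16}
After op 10 (add /bsg/5 17): {"bsg":[12,60,57,61,71,17,79,31],"gq":99,"ivl":16}
After op 11 (replace /bsg 99): {"bsg":99,"gq":99,"ivl":16}
After op 12 (add /pp 10): {"bsg":99,"gq":99,"ivl":16,"pp":10}
After op 13 (replace /ivl 33): {"bsg":99,"gq":99,"ivl":33,"pp":10}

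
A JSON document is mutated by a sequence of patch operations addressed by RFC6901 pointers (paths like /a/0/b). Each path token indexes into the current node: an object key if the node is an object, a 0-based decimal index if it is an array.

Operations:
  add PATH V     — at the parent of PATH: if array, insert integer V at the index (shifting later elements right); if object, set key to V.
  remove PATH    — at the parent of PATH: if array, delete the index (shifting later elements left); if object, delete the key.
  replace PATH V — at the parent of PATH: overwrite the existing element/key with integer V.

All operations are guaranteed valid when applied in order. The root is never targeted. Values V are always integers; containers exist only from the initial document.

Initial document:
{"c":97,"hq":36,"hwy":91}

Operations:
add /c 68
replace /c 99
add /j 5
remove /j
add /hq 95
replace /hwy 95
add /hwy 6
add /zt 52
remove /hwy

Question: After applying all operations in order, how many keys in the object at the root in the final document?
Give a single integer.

Answer: 3

Derivation:
After op 1 (add /c 68): {"c":68,"hq":36,"hwy":91}
After op 2 (replace /c 99): {"c":99,"hq":36,"hwy":91}
After op 3 (add /j 5): {"c":99,"hq":36,"hwy":91,"j":5}
After op 4 (remove /j): {"c":99,"hq":36,"hwy":91}
After op 5 (add /hq 95): {"c":99,"hq":95,"hwy":91}
After op 6 (replace /hwy 95): {"c":99,"hq":95,"hwy":95}
After op 7 (add /hwy 6): {"c":99,"hq":95,"hwy":6}
After op 8 (add /zt 52): {"c":99,"hq":95,"hwy":6,"zt":52}
After op 9 (remove /hwy): {"c":99,"hq":95,"zt":52}
Size at the root: 3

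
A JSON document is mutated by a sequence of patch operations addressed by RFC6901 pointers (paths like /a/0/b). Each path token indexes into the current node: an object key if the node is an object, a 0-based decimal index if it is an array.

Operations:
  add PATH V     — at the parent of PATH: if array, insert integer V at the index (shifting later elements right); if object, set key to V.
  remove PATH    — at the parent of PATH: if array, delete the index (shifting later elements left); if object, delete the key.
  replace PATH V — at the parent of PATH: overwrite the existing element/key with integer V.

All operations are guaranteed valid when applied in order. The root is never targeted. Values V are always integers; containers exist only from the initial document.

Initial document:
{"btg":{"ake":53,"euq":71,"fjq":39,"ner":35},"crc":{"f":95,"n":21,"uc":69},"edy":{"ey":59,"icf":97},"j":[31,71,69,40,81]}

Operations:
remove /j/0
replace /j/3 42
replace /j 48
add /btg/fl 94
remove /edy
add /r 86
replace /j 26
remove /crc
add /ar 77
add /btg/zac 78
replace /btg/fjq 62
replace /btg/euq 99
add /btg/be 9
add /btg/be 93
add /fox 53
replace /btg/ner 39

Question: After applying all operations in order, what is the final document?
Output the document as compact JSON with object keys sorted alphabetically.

After op 1 (remove /j/0): {"btg":{"ake":53,"euq":71,"fjq":39,"ner":35},"crc":{"f":95,"n":21,"uc":69},"edy":{"ey":59,"icf":97},"j":[71,69,40,81]}
After op 2 (replace /j/3 42): {"btg":{"ake":53,"euq":71,"fjq":39,"ner":35},"crc":{"f":95,"n":21,"uc":69},"edy":{"ey":59,"icf":97},"j":[71,69,40,42]}
After op 3 (replace /j 48): {"btg":{"ake":53,"euq":71,"fjq":39,"ner":35},"crc":{"f":95,"n":21,"uc":69},"edy":{"ey":59,"icf":97},"j":48}
After op 4 (add /btg/fl 94): {"btg":{"ake":53,"euq":71,"fjq":39,"fl":94,"ner":35},"crc":{"f":95,"n":21,"uc":69},"edy":{"ey":59,"icf":97},"j":48}
After op 5 (remove /edy): {"btg":{"ake":53,"euq":71,"fjq":39,"fl":94,"ner":35},"crc":{"f":95,"n":21,"uc":69},"j":48}
After op 6 (add /r 86): {"btg":{"ake":53,"euq":71,"fjq":39,"fl":94,"ner":35},"crc":{"f":95,"n":21,"uc":69},"j":48,"r":86}
After op 7 (replace /j 26): {"btg":{"ake":53,"euq":71,"fjq":39,"fl":94,"ner":35},"crc":{"f":95,"n":21,"uc":69},"j":26,"r":86}
After op 8 (remove /crc): {"btg":{"ake":53,"euq":71,"fjq":39,"fl":94,"ner":35},"j":26,"r":86}
After op 9 (add /ar 77): {"ar":77,"btg":{"ake":53,"euq":71,"fjq":39,"fl":94,"ner":35},"j":26,"r":86}
After op 10 (add /btg/zac 78): {"ar":77,"btg":{"ake":53,"euq":71,"fjq":39,"fl":94,"ner":35,"zac":78},"j":26,"r":86}
After op 11 (replace /btg/fjq 62): {"ar":77,"btg":{"ake":53,"euq":71,"fjq":62,"fl":94,"ner":35,"zac":78},"j":26,"r":86}
After op 12 (replace /btg/euq 99): {"ar":77,"btg":{"ake":53,"euq":99,"fjq":62,"fl":94,"ner":35,"zac":78},"j":26,"r":86}
After op 13 (add /btg/be 9): {"ar":77,"btg":{"ake":53,"be":9,"euq":99,"fjq":62,"fl":94,"ner":35,"zac":78},"j":26,"r":86}
After op 14 (add /btg/be 93): {"ar":77,"btg":{"ake":53,"be":93,"euq":99,"fjq":62,"fl":94,"ner":35,"zac":78},"j":26,"r":86}
After op 15 (add /fox 53): {"ar":77,"btg":{"ake":53,"be":93,"euq":99,"fjq":62,"fl":94,"ner":35,"zac":78},"fox":53,"j":26,"r":86}
After op 16 (replace /btg/ner 39): {"ar":77,"btg":{"ake":53,"be":93,"euq":99,"fjq":62,"fl":94,"ner":39,"zac":78},"fox":53,"j":26,"r":86}

Answer: {"ar":77,"btg":{"ake":53,"be":93,"euq":99,"fjq":62,"fl":94,"ner":39,"zac":78},"fox":53,"j":26,"r":86}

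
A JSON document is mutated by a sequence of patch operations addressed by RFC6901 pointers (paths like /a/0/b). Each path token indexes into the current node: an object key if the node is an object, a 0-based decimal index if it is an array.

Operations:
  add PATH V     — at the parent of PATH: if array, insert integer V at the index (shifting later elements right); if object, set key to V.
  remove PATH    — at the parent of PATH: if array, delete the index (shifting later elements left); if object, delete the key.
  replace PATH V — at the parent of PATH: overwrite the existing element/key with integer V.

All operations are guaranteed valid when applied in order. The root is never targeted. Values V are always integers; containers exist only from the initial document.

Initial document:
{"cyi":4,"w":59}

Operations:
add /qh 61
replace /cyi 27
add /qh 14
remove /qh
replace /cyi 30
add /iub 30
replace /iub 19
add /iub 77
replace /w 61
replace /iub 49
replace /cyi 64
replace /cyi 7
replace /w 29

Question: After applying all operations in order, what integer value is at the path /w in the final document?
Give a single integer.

After op 1 (add /qh 61): {"cyi":4,"qh":61,"w":59}
After op 2 (replace /cyi 27): {"cyi":27,"qh":61,"w":59}
After op 3 (add /qh 14): {"cyi":27,"qh":14,"w":59}
After op 4 (remove /qh): {"cyi":27,"w":59}
After op 5 (replace /cyi 30): {"cyi":30,"w":59}
After op 6 (add /iub 30): {"cyi":30,"iub":30,"w":59}
After op 7 (replace /iub 19): {"cyi":30,"iub":19,"w":59}
After op 8 (add /iub 77): {"cyi":30,"iub":77,"w":59}
After op 9 (replace /w 61): {"cyi":30,"iub":77,"w":61}
After op 10 (replace /iub 49): {"cyi":30,"iub":49,"w":61}
After op 11 (replace /cyi 64): {"cyi":64,"iub":49,"w":61}
After op 12 (replace /cyi 7): {"cyi":7,"iub":49,"w":61}
After op 13 (replace /w 29): {"cyi":7,"iub":49,"w":29}
Value at /w: 29

Answer: 29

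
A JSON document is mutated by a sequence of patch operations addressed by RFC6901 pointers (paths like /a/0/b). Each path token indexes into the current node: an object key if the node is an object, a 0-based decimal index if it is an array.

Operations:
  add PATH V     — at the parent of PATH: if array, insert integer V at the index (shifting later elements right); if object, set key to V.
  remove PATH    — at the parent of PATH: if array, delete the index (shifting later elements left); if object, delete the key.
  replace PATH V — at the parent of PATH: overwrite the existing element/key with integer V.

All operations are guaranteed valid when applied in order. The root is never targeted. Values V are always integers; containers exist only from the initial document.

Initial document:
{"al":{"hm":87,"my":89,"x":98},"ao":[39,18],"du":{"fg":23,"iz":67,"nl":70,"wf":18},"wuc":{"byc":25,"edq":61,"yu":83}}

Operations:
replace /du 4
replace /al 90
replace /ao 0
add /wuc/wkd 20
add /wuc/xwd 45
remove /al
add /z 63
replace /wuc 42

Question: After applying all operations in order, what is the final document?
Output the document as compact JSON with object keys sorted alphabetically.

After op 1 (replace /du 4): {"al":{"hm":87,"my":89,"x":98},"ao":[39,18],"du":4,"wuc":{"byc":25,"edq":61,"yu":83}}
After op 2 (replace /al 90): {"al":90,"ao":[39,18],"du":4,"wuc":{"byc":25,"edq":61,"yu":83}}
After op 3 (replace /ao 0): {"al":90,"ao":0,"du":4,"wuc":{"byc":25,"edq":61,"yu":83}}
After op 4 (add /wuc/wkd 20): {"al":90,"ao":0,"du":4,"wuc":{"byc":25,"edq":61,"wkd":20,"yu":83}}
After op 5 (add /wuc/xwd 45): {"al":90,"ao":0,"du":4,"wuc":{"byc":25,"edq":61,"wkd":20,"xwd":45,"yu":83}}
After op 6 (remove /al): {"ao":0,"du":4,"wuc":{"byc":25,"edq":61,"wkd":20,"xwd":45,"yu":83}}
After op 7 (add /z 63): {"ao":0,"du":4,"wuc":{"byc":25,"edq":61,"wkd":20,"xwd":45,"yu":83},"z":63}
After op 8 (replace /wuc 42): {"ao":0,"du":4,"wuc":42,"z":63}

Answer: {"ao":0,"du":4,"wuc":42,"z":63}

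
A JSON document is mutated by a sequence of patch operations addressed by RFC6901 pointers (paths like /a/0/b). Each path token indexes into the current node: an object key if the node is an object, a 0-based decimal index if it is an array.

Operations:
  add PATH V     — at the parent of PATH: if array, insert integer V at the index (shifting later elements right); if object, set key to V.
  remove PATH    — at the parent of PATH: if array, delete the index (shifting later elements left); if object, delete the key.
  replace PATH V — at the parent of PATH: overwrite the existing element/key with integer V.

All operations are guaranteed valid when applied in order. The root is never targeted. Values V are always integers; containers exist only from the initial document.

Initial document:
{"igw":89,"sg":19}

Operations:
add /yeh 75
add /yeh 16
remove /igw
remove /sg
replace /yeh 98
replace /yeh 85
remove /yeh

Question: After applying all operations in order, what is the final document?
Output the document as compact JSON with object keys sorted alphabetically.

Answer: {}

Derivation:
After op 1 (add /yeh 75): {"igw":89,"sg":19,"yeh":75}
After op 2 (add /yeh 16): {"igw":89,"sg":19,"yeh":16}
After op 3 (remove /igw): {"sg":19,"yeh":16}
After op 4 (remove /sg): {"yeh":16}
After op 5 (replace /yeh 98): {"yeh":98}
After op 6 (replace /yeh 85): {"yeh":85}
After op 7 (remove /yeh): {}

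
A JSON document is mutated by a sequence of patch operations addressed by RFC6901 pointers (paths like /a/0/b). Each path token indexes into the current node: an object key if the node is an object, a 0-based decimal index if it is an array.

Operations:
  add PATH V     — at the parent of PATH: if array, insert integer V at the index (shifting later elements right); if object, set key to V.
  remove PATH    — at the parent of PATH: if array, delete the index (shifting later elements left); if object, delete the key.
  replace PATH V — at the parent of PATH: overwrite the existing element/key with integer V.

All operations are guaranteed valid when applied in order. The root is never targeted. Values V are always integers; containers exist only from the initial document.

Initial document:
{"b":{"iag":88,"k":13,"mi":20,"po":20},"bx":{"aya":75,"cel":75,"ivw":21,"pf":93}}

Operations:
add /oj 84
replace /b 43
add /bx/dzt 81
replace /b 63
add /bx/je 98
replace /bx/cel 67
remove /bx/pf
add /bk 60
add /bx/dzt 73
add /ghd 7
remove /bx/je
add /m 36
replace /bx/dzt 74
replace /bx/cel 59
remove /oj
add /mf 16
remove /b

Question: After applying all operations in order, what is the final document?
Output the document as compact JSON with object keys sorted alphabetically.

After op 1 (add /oj 84): {"b":{"iag":88,"k":13,"mi":20,"po":20},"bx":{"aya":75,"cel":75,"ivw":21,"pf":93},"oj":84}
After op 2 (replace /b 43): {"b":43,"bx":{"aya":75,"cel":75,"ivw":21,"pf":93},"oj":84}
After op 3 (add /bx/dzt 81): {"b":43,"bx":{"aya":75,"cel":75,"dzt":81,"ivw":21,"pf":93},"oj":84}
After op 4 (replace /b 63): {"b":63,"bx":{"aya":75,"cel":75,"dzt":81,"ivw":21,"pf":93},"oj":84}
After op 5 (add /bx/je 98): {"b":63,"bx":{"aya":75,"cel":75,"dzt":81,"ivw":21,"je":98,"pf":93},"oj":84}
After op 6 (replace /bx/cel 67): {"b":63,"bx":{"aya":75,"cel":67,"dzt":81,"ivw":21,"je":98,"pf":93},"oj":84}
After op 7 (remove /bx/pf): {"b":63,"bx":{"aya":75,"cel":67,"dzt":81,"ivw":21,"je":98},"oj":84}
After op 8 (add /bk 60): {"b":63,"bk":60,"bx":{"aya":75,"cel":67,"dzt":81,"ivw":21,"je":98},"oj":84}
After op 9 (add /bx/dzt 73): {"b":63,"bk":60,"bx":{"aya":75,"cel":67,"dzt":73,"ivw":21,"je":98},"oj":84}
After op 10 (add /ghd 7): {"b":63,"bk":60,"bx":{"aya":75,"cel":67,"dzt":73,"ivw":21,"je":98},"ghd":7,"oj":84}
After op 11 (remove /bx/je): {"b":63,"bk":60,"bx":{"aya":75,"cel":67,"dzt":73,"ivw":21},"ghd":7,"oj":84}
After op 12 (add /m 36): {"b":63,"bk":60,"bx":{"aya":75,"cel":67,"dzt":73,"ivw":21},"ghd":7,"m":36,"oj":84}
After op 13 (replace /bx/dzt 74): {"b":63,"bk":60,"bx":{"aya":75,"cel":67,"dzt":74,"ivw":21},"ghd":7,"m":36,"oj":84}
After op 14 (replace /bx/cel 59): {"b":63,"bk":60,"bx":{"aya":75,"cel":59,"dzt":74,"ivw":21},"ghd":7,"m":36,"oj":84}
After op 15 (remove /oj): {"b":63,"bk":60,"bx":{"aya":75,"cel":59,"dzt":74,"ivw":21},"ghd":7,"m":36}
After op 16 (add /mf 16): {"b":63,"bk":60,"bx":{"aya":75,"cel":59,"dzt":74,"ivw":21},"ghd":7,"m":36,"mf":16}
After op 17 (remove /b): {"bk":60,"bx":{"aya":75,"cel":59,"dzt":74,"ivw":21},"ghd":7,"m":36,"mf":16}

Answer: {"bk":60,"bx":{"aya":75,"cel":59,"dzt":74,"ivw":21},"ghd":7,"m":36,"mf":16}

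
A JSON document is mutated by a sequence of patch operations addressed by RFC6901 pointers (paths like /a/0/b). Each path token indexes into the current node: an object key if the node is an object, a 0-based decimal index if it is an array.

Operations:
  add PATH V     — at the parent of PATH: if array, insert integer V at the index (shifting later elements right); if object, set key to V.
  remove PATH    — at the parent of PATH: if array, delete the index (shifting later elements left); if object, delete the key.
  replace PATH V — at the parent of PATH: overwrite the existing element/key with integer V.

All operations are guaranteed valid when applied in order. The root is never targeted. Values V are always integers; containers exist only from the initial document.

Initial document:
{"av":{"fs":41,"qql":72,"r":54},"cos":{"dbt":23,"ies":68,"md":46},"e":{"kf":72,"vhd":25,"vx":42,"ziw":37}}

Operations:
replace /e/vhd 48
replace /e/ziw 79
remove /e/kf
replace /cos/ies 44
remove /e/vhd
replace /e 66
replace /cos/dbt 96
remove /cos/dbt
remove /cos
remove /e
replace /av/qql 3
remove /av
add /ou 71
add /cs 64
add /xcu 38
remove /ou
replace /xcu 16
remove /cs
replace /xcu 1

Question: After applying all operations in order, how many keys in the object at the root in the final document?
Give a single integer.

Answer: 1

Derivation:
After op 1 (replace /e/vhd 48): {"av":{"fs":41,"qql":72,"r":54},"cos":{"dbt":23,"ies":68,"md":46},"e":{"kf":72,"vhd":48,"vx":42,"ziw":37}}
After op 2 (replace /e/ziw 79): {"av":{"fs":41,"qql":72,"r":54},"cos":{"dbt":23,"ies":68,"md":46},"e":{"kf":72,"vhd":48,"vx":42,"ziw":79}}
After op 3 (remove /e/kf): {"av":{"fs":41,"qql":72,"r":54},"cos":{"dbt":23,"ies":68,"md":46},"e":{"vhd":48,"vx":42,"ziw":79}}
After op 4 (replace /cos/ies 44): {"av":{"fs":41,"qql":72,"r":54},"cos":{"dbt":23,"ies":44,"md":46},"e":{"vhd":48,"vx":42,"ziw":79}}
After op 5 (remove /e/vhd): {"av":{"fs":41,"qql":72,"r":54},"cos":{"dbt":23,"ies":44,"md":46},"e":{"vx":42,"ziw":79}}
After op 6 (replace /e 66): {"av":{"fs":41,"qql":72,"r":54},"cos":{"dbt":23,"ies":44,"md":46},"e":66}
After op 7 (replace /cos/dbt 96): {"av":{"fs":41,"qql":72,"r":54},"cos":{"dbt":96,"ies":44,"md":46},"e":66}
After op 8 (remove /cos/dbt): {"av":{"fs":41,"qql":72,"r":54},"cos":{"ies":44,"md":46},"e":66}
After op 9 (remove /cos): {"av":{"fs":41,"qql":72,"r":54},"e":66}
After op 10 (remove /e): {"av":{"fs":41,"qql":72,"r":54}}
After op 11 (replace /av/qql 3): {"av":{"fs":41,"qql":3,"r":54}}
After op 12 (remove /av): {}
After op 13 (add /ou 71): {"ou":71}
After op 14 (add /cs 64): {"cs":64,"ou":71}
After op 15 (add /xcu 38): {"cs":64,"ou":71,"xcu":38}
After op 16 (remove /ou): {"cs":64,"xcu":38}
After op 17 (replace /xcu 16): {"cs":64,"xcu":16}
After op 18 (remove /cs): {"xcu":16}
After op 19 (replace /xcu 1): {"xcu":1}
Size at the root: 1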